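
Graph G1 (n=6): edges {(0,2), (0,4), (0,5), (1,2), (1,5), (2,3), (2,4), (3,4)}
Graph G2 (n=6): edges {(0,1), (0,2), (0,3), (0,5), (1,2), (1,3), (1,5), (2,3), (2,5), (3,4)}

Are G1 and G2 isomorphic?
No, not isomorphic

The graphs are NOT isomorphic.

Counting triangles (3-cliques): G1 has 2, G2 has 7.
Triangle count is an isomorphism invariant, so differing triangle counts rule out isomorphism.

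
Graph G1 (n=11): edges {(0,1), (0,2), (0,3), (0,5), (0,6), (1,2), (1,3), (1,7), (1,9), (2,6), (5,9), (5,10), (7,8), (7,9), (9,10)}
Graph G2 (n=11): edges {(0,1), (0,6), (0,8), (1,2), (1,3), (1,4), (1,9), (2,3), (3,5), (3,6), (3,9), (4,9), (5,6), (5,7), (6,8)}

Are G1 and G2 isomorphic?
Yes, isomorphic

The graphs are isomorphic.
One valid mapping φ: V(G1) → V(G2): 0→1, 1→3, 2→9, 3→2, 4→10, 5→0, 6→4, 7→5, 8→7, 9→6, 10→8

Verify φ preserves adjacency — for each edge of G1, its image is an edge of G2:
  (0,1) → (φ(0),φ(1)) = (1,3) ∈ E(G2) ✓
  (0,2) → (φ(0),φ(2)) = (1,9) ∈ E(G2) ✓
  (0,3) → (φ(0),φ(3)) = (1,2) ∈ E(G2) ✓
  (0,5) → (φ(0),φ(5)) = (0,1) ∈ E(G2) ✓
  (0,6) → (φ(0),φ(6)) = (1,4) ∈ E(G2) ✓
  (1,2) → (φ(1),φ(2)) = (3,9) ∈ E(G2) ✓
  (1,3) → (φ(1),φ(3)) = (2,3) ∈ E(G2) ✓
  (1,7) → (φ(1),φ(7)) = (3,5) ∈ E(G2) ✓
  (1,9) → (φ(1),φ(9)) = (3,6) ∈ E(G2) ✓
  (2,6) → (φ(2),φ(6)) = (4,9) ∈ E(G2) ✓
  (5,9) → (φ(5),φ(9)) = (0,6) ∈ E(G2) ✓
  (5,10) → (φ(5),φ(10)) = (0,8) ∈ E(G2) ✓
  (7,8) → (φ(7),φ(8)) = (5,7) ∈ E(G2) ✓
  (7,9) → (φ(7),φ(9)) = (5,6) ∈ E(G2) ✓
  (9,10) → (φ(9),φ(10)) = (6,8) ∈ E(G2) ✓
All 15 edges of G1 map to edges of G2, and |E(G1)| = |E(G2)| = 15, so φ is a bijection on edges as well as vertices. Hence G1 ≅ G2.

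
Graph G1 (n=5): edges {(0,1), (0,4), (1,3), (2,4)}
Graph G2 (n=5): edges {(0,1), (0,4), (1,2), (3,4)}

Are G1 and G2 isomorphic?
Yes, isomorphic

The graphs are isomorphic.
One valid mapping φ: V(G1) → V(G2): 0→0, 1→1, 2→3, 3→2, 4→4

Verify φ preserves adjacency — for each edge of G1, its image is an edge of G2:
  (0,1) → (φ(0),φ(1)) = (0,1) ∈ E(G2) ✓
  (0,4) → (φ(0),φ(4)) = (0,4) ∈ E(G2) ✓
  (1,3) → (φ(1),φ(3)) = (1,2) ∈ E(G2) ✓
  (2,4) → (φ(2),φ(4)) = (3,4) ∈ E(G2) ✓
All 4 edges of G1 map to edges of G2, and |E(G1)| = |E(G2)| = 4, so φ is a bijection on edges as well as vertices. Hence G1 ≅ G2.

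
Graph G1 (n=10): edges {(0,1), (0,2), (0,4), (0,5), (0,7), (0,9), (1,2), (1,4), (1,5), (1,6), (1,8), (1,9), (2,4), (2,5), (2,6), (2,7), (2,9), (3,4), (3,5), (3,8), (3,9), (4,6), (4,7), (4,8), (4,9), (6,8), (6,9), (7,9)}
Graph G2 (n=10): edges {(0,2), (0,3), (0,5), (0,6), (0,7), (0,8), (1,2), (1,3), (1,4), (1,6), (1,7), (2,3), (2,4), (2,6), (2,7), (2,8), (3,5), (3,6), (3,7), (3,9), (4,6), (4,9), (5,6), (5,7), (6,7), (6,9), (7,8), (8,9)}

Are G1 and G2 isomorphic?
Yes, isomorphic

The graphs are isomorphic.
One valid mapping φ: V(G1) → V(G2): 0→0, 1→2, 2→7, 3→9, 4→6, 5→8, 6→1, 7→5, 8→4, 9→3

Verify φ preserves adjacency — for each edge of G1, its image is an edge of G2:
  (0,1) → (φ(0),φ(1)) = (0,2) ∈ E(G2) ✓
  (0,2) → (φ(0),φ(2)) = (0,7) ∈ E(G2) ✓
  (0,4) → (φ(0),φ(4)) = (0,6) ∈ E(G2) ✓
  (0,5) → (φ(0),φ(5)) = (0,8) ∈ E(G2) ✓
  (0,7) → (φ(0),φ(7)) = (0,5) ∈ E(G2) ✓
  (0,9) → (φ(0),φ(9)) = (0,3) ∈ E(G2) ✓
  (1,2) → (φ(1),φ(2)) = (2,7) ∈ E(G2) ✓
  (1,4) → (φ(1),φ(4)) = (2,6) ∈ E(G2) ✓
  (1,5) → (φ(1),φ(5)) = (2,8) ∈ E(G2) ✓
  (1,6) → (φ(1),φ(6)) = (1,2) ∈ E(G2) ✓
  (1,8) → (φ(1),φ(8)) = (2,4) ∈ E(G2) ✓
  (1,9) → (φ(1),φ(9)) = (2,3) ∈ E(G2) ✓
  (2,4) → (φ(2),φ(4)) = (6,7) ∈ E(G2) ✓
  (2,5) → (φ(2),φ(5)) = (7,8) ∈ E(G2) ✓
  (2,6) → (φ(2),φ(6)) = (1,7) ∈ E(G2) ✓
  (2,7) → (φ(2),φ(7)) = (5,7) ∈ E(G2) ✓
  (2,9) → (φ(2),φ(9)) = (3,7) ∈ E(G2) ✓
  (3,4) → (φ(3),φ(4)) = (6,9) ∈ E(G2) ✓
  (3,5) → (φ(3),φ(5)) = (8,9) ∈ E(G2) ✓
  (3,8) → (φ(3),φ(8)) = (4,9) ∈ E(G2) ✓
  (3,9) → (φ(3),φ(9)) = (3,9) ∈ E(G2) ✓
  (4,6) → (φ(4),φ(6)) = (1,6) ∈ E(G2) ✓
  (4,7) → (φ(4),φ(7)) = (5,6) ∈ E(G2) ✓
  (4,8) → (φ(4),φ(8)) = (4,6) ∈ E(G2) ✓
  (4,9) → (φ(4),φ(9)) = (3,6) ∈ E(G2) ✓
  (6,8) → (φ(6),φ(8)) = (1,4) ∈ E(G2) ✓
  (6,9) → (φ(6),φ(9)) = (1,3) ∈ E(G2) ✓
  (7,9) → (φ(7),φ(9)) = (3,5) ∈ E(G2) ✓
All 28 edges of G1 map to edges of G2, and |E(G1)| = |E(G2)| = 28, so φ is a bijection on edges as well as vertices. Hence G1 ≅ G2.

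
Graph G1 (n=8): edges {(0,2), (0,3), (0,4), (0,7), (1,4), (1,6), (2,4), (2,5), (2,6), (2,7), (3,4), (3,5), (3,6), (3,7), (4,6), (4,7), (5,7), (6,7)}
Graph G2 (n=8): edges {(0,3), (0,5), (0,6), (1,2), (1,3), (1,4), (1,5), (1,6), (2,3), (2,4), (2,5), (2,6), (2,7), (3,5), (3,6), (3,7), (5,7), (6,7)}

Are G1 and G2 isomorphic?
Yes, isomorphic

The graphs are isomorphic.
One valid mapping φ: V(G1) → V(G2): 0→7, 1→4, 2→5, 3→6, 4→2, 5→0, 6→1, 7→3

Verify φ preserves adjacency — for each edge of G1, its image is an edge of G2:
  (0,2) → (φ(0),φ(2)) = (5,7) ∈ E(G2) ✓
  (0,3) → (φ(0),φ(3)) = (6,7) ∈ E(G2) ✓
  (0,4) → (φ(0),φ(4)) = (2,7) ∈ E(G2) ✓
  (0,7) → (φ(0),φ(7)) = (3,7) ∈ E(G2) ✓
  (1,4) → (φ(1),φ(4)) = (2,4) ∈ E(G2) ✓
  (1,6) → (φ(1),φ(6)) = (1,4) ∈ E(G2) ✓
  (2,4) → (φ(2),φ(4)) = (2,5) ∈ E(G2) ✓
  (2,5) → (φ(2),φ(5)) = (0,5) ∈ E(G2) ✓
  (2,6) → (φ(2),φ(6)) = (1,5) ∈ E(G2) ✓
  (2,7) → (φ(2),φ(7)) = (3,5) ∈ E(G2) ✓
  (3,4) → (φ(3),φ(4)) = (2,6) ∈ E(G2) ✓
  (3,5) → (φ(3),φ(5)) = (0,6) ∈ E(G2) ✓
  (3,6) → (φ(3),φ(6)) = (1,6) ∈ E(G2) ✓
  (3,7) → (φ(3),φ(7)) = (3,6) ∈ E(G2) ✓
  (4,6) → (φ(4),φ(6)) = (1,2) ∈ E(G2) ✓
  (4,7) → (φ(4),φ(7)) = (2,3) ∈ E(G2) ✓
  (5,7) → (φ(5),φ(7)) = (0,3) ∈ E(G2) ✓
  (6,7) → (φ(6),φ(7)) = (1,3) ∈ E(G2) ✓
All 18 edges of G1 map to edges of G2, and |E(G1)| = |E(G2)| = 18, so φ is a bijection on edges as well as vertices. Hence G1 ≅ G2.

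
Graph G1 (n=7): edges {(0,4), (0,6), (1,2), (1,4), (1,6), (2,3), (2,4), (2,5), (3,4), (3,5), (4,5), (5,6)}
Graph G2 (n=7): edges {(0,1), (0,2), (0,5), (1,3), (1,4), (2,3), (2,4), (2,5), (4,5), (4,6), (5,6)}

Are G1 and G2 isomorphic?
No, not isomorphic

The graphs are NOT isomorphic.

Counting triangles (3-cliques): G1 has 5, G2 has 3.
Triangle count is an isomorphism invariant, so differing triangle counts rule out isomorphism.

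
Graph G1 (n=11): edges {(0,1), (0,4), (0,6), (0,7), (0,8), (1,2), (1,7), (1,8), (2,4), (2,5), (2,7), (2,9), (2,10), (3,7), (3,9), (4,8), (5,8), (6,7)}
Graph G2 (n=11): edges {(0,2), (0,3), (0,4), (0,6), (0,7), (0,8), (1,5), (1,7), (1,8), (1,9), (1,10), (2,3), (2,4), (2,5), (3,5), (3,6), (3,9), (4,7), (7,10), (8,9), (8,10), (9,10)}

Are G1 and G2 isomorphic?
No, not isomorphic

The graphs are NOT isomorphic.

Counting triangles (3-cliques): G1 has 5, G2 has 10.
Triangle count is an isomorphism invariant, so differing triangle counts rule out isomorphism.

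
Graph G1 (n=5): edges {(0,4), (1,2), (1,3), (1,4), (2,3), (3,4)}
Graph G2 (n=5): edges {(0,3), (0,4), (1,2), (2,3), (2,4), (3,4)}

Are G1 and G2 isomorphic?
Yes, isomorphic

The graphs are isomorphic.
One valid mapping φ: V(G1) → V(G2): 0→1, 1→3, 2→0, 3→4, 4→2

Verify φ preserves adjacency — for each edge of G1, its image is an edge of G2:
  (0,4) → (φ(0),φ(4)) = (1,2) ∈ E(G2) ✓
  (1,2) → (φ(1),φ(2)) = (0,3) ∈ E(G2) ✓
  (1,3) → (φ(1),φ(3)) = (3,4) ∈ E(G2) ✓
  (1,4) → (φ(1),φ(4)) = (2,3) ∈ E(G2) ✓
  (2,3) → (φ(2),φ(3)) = (0,4) ∈ E(G2) ✓
  (3,4) → (φ(3),φ(4)) = (2,4) ∈ E(G2) ✓
All 6 edges of G1 map to edges of G2, and |E(G1)| = |E(G2)| = 6, so φ is a bijection on edges as well as vertices. Hence G1 ≅ G2.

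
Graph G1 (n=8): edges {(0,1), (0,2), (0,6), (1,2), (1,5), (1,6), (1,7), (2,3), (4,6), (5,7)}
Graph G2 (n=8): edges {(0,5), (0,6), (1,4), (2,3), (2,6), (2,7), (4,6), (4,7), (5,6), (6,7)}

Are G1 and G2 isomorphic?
Yes, isomorphic

The graphs are isomorphic.
One valid mapping φ: V(G1) → V(G2): 0→7, 1→6, 2→2, 3→3, 4→1, 5→5, 6→4, 7→0

Verify φ preserves adjacency — for each edge of G1, its image is an edge of G2:
  (0,1) → (φ(0),φ(1)) = (6,7) ∈ E(G2) ✓
  (0,2) → (φ(0),φ(2)) = (2,7) ∈ E(G2) ✓
  (0,6) → (φ(0),φ(6)) = (4,7) ∈ E(G2) ✓
  (1,2) → (φ(1),φ(2)) = (2,6) ∈ E(G2) ✓
  (1,5) → (φ(1),φ(5)) = (5,6) ∈ E(G2) ✓
  (1,6) → (φ(1),φ(6)) = (4,6) ∈ E(G2) ✓
  (1,7) → (φ(1),φ(7)) = (0,6) ∈ E(G2) ✓
  (2,3) → (φ(2),φ(3)) = (2,3) ∈ E(G2) ✓
  (4,6) → (φ(4),φ(6)) = (1,4) ∈ E(G2) ✓
  (5,7) → (φ(5),φ(7)) = (0,5) ∈ E(G2) ✓
All 10 edges of G1 map to edges of G2, and |E(G1)| = |E(G2)| = 10, so φ is a bijection on edges as well as vertices. Hence G1 ≅ G2.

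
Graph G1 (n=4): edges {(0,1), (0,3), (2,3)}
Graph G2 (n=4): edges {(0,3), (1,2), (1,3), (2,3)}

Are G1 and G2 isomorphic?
No, not isomorphic

The graphs are NOT isomorphic.

Counting triangles (3-cliques): G1 has 0, G2 has 1.
Triangle count is an isomorphism invariant, so differing triangle counts rule out isomorphism.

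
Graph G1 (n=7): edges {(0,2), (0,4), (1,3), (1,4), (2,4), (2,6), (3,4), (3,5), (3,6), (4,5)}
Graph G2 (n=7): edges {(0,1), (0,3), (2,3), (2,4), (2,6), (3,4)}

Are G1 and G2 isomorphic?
No, not isomorphic

The graphs are NOT isomorphic.

Connected components of G1: 1 component(s) with vertex sets [[0, 1, 2, 3, 4, 5, 6]], sizes [7].
Connected components of G2: 2 component(s) with vertex sets [[5], [0, 1, 2, 3, 4, 6]], sizes [1, 6].
The number of connected components (and the multiset of component sizes) is an isomorphism invariant — an isomorphism maps each component of G1 bijectively onto a component of G2. Since G1 has 1 component(s) and G2 has 2, they cannot be isomorphic.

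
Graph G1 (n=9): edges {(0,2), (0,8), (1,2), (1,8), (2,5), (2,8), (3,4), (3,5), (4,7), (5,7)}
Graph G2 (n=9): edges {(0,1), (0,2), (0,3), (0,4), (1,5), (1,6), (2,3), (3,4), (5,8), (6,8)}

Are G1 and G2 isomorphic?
Yes, isomorphic

The graphs are isomorphic.
One valid mapping φ: V(G1) → V(G2): 0→4, 1→2, 2→0, 3→6, 4→8, 5→1, 6→7, 7→5, 8→3

Verify φ preserves adjacency — for each edge of G1, its image is an edge of G2:
  (0,2) → (φ(0),φ(2)) = (0,4) ∈ E(G2) ✓
  (0,8) → (φ(0),φ(8)) = (3,4) ∈ E(G2) ✓
  (1,2) → (φ(1),φ(2)) = (0,2) ∈ E(G2) ✓
  (1,8) → (φ(1),φ(8)) = (2,3) ∈ E(G2) ✓
  (2,5) → (φ(2),φ(5)) = (0,1) ∈ E(G2) ✓
  (2,8) → (φ(2),φ(8)) = (0,3) ∈ E(G2) ✓
  (3,4) → (φ(3),φ(4)) = (6,8) ∈ E(G2) ✓
  (3,5) → (φ(3),φ(5)) = (1,6) ∈ E(G2) ✓
  (4,7) → (φ(4),φ(7)) = (5,8) ∈ E(G2) ✓
  (5,7) → (φ(5),φ(7)) = (1,5) ∈ E(G2) ✓
All 10 edges of G1 map to edges of G2, and |E(G1)| = |E(G2)| = 10, so φ is a bijection on edges as well as vertices. Hence G1 ≅ G2.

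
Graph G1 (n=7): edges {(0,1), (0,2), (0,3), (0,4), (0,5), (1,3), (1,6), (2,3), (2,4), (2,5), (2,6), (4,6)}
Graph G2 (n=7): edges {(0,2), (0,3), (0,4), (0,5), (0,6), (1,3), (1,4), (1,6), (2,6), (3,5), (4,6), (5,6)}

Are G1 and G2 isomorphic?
Yes, isomorphic

The graphs are isomorphic.
One valid mapping φ: V(G1) → V(G2): 0→6, 1→1, 2→0, 3→4, 4→5, 5→2, 6→3

Verify φ preserves adjacency — for each edge of G1, its image is an edge of G2:
  (0,1) → (φ(0),φ(1)) = (1,6) ∈ E(G2) ✓
  (0,2) → (φ(0),φ(2)) = (0,6) ∈ E(G2) ✓
  (0,3) → (φ(0),φ(3)) = (4,6) ∈ E(G2) ✓
  (0,4) → (φ(0),φ(4)) = (5,6) ∈ E(G2) ✓
  (0,5) → (φ(0),φ(5)) = (2,6) ∈ E(G2) ✓
  (1,3) → (φ(1),φ(3)) = (1,4) ∈ E(G2) ✓
  (1,6) → (φ(1),φ(6)) = (1,3) ∈ E(G2) ✓
  (2,3) → (φ(2),φ(3)) = (0,4) ∈ E(G2) ✓
  (2,4) → (φ(2),φ(4)) = (0,5) ∈ E(G2) ✓
  (2,5) → (φ(2),φ(5)) = (0,2) ∈ E(G2) ✓
  (2,6) → (φ(2),φ(6)) = (0,3) ∈ E(G2) ✓
  (4,6) → (φ(4),φ(6)) = (3,5) ∈ E(G2) ✓
All 12 edges of G1 map to edges of G2, and |E(G1)| = |E(G2)| = 12, so φ is a bijection on edges as well as vertices. Hence G1 ≅ G2.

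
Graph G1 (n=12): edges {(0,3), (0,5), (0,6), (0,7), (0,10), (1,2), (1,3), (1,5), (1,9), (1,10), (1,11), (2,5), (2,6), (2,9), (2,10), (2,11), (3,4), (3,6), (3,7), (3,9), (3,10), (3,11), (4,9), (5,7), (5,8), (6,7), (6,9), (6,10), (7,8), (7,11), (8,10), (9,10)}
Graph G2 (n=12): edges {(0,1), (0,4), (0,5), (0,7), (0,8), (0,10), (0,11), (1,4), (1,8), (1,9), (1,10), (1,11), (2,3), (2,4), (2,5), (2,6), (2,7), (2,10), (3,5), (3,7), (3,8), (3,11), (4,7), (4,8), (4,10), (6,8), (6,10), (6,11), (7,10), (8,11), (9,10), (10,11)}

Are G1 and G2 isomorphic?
Yes, isomorphic

The graphs are isomorphic.
One valid mapping φ: V(G1) → V(G2): 0→7, 1→11, 2→8, 3→10, 4→9, 5→3, 6→4, 7→2, 8→5, 9→1, 10→0, 11→6

Verify φ preserves adjacency — for each edge of G1, its image is an edge of G2:
  (0,3) → (φ(0),φ(3)) = (7,10) ∈ E(G2) ✓
  (0,5) → (φ(0),φ(5)) = (3,7) ∈ E(G2) ✓
  (0,6) → (φ(0),φ(6)) = (4,7) ∈ E(G2) ✓
  (0,7) → (φ(0),φ(7)) = (2,7) ∈ E(G2) ✓
  (0,10) → (φ(0),φ(10)) = (0,7) ∈ E(G2) ✓
  (1,2) → (φ(1),φ(2)) = (8,11) ∈ E(G2) ✓
  (1,3) → (φ(1),φ(3)) = (10,11) ∈ E(G2) ✓
  (1,5) → (φ(1),φ(5)) = (3,11) ∈ E(G2) ✓
  (1,9) → (φ(1),φ(9)) = (1,11) ∈ E(G2) ✓
  (1,10) → (φ(1),φ(10)) = (0,11) ∈ E(G2) ✓
  (1,11) → (φ(1),φ(11)) = (6,11) ∈ E(G2) ✓
  (2,5) → (φ(2),φ(5)) = (3,8) ∈ E(G2) ✓
  (2,6) → (φ(2),φ(6)) = (4,8) ∈ E(G2) ✓
  (2,9) → (φ(2),φ(9)) = (1,8) ∈ E(G2) ✓
  (2,10) → (φ(2),φ(10)) = (0,8) ∈ E(G2) ✓
  (2,11) → (φ(2),φ(11)) = (6,8) ∈ E(G2) ✓
  (3,4) → (φ(3),φ(4)) = (9,10) ∈ E(G2) ✓
  (3,6) → (φ(3),φ(6)) = (4,10) ∈ E(G2) ✓
  (3,7) → (φ(3),φ(7)) = (2,10) ∈ E(G2) ✓
  (3,9) → (φ(3),φ(9)) = (1,10) ∈ E(G2) ✓
  (3,10) → (φ(3),φ(10)) = (0,10) ∈ E(G2) ✓
  (3,11) → (φ(3),φ(11)) = (6,10) ∈ E(G2) ✓
  (4,9) → (φ(4),φ(9)) = (1,9) ∈ E(G2) ✓
  (5,7) → (φ(5),φ(7)) = (2,3) ∈ E(G2) ✓
  (5,8) → (φ(5),φ(8)) = (3,5) ∈ E(G2) ✓
  (6,7) → (φ(6),φ(7)) = (2,4) ∈ E(G2) ✓
  (6,9) → (φ(6),φ(9)) = (1,4) ∈ E(G2) ✓
  (6,10) → (φ(6),φ(10)) = (0,4) ∈ E(G2) ✓
  (7,8) → (φ(7),φ(8)) = (2,5) ∈ E(G2) ✓
  (7,11) → (φ(7),φ(11)) = (2,6) ∈ E(G2) ✓
  (8,10) → (φ(8),φ(10)) = (0,5) ∈ E(G2) ✓
  (9,10) → (φ(9),φ(10)) = (0,1) ∈ E(G2) ✓
All 32 edges of G1 map to edges of G2, and |E(G1)| = |E(G2)| = 32, so φ is a bijection on edges as well as vertices. Hence G1 ≅ G2.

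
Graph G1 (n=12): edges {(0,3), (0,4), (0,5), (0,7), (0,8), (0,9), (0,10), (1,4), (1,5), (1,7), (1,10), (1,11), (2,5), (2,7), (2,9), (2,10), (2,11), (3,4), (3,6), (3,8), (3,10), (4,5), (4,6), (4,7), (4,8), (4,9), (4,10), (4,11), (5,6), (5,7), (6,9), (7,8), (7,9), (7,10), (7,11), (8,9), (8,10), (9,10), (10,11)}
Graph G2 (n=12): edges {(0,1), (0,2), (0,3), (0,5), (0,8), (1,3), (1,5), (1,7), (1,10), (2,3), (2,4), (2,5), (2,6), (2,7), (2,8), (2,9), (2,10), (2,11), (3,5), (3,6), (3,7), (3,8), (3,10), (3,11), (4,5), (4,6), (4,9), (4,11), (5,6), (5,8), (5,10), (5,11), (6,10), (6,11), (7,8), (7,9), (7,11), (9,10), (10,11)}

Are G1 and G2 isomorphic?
Yes, isomorphic

The graphs are isomorphic.
One valid mapping φ: V(G1) → V(G2): 0→11, 1→8, 2→1, 3→4, 4→2, 5→7, 6→9, 7→3, 8→6, 9→10, 10→5, 11→0

Verify φ preserves adjacency — for each edge of G1, its image is an edge of G2:
  (0,3) → (φ(0),φ(3)) = (4,11) ∈ E(G2) ✓
  (0,4) → (φ(0),φ(4)) = (2,11) ∈ E(G2) ✓
  (0,5) → (φ(0),φ(5)) = (7,11) ∈ E(G2) ✓
  (0,7) → (φ(0),φ(7)) = (3,11) ∈ E(G2) ✓
  (0,8) → (φ(0),φ(8)) = (6,11) ∈ E(G2) ✓
  (0,9) → (φ(0),φ(9)) = (10,11) ∈ E(G2) ✓
  (0,10) → (φ(0),φ(10)) = (5,11) ∈ E(G2) ✓
  (1,4) → (φ(1),φ(4)) = (2,8) ∈ E(G2) ✓
  (1,5) → (φ(1),φ(5)) = (7,8) ∈ E(G2) ✓
  (1,7) → (φ(1),φ(7)) = (3,8) ∈ E(G2) ✓
  (1,10) → (φ(1),φ(10)) = (5,8) ∈ E(G2) ✓
  (1,11) → (φ(1),φ(11)) = (0,8) ∈ E(G2) ✓
  (2,5) → (φ(2),φ(5)) = (1,7) ∈ E(G2) ✓
  (2,7) → (φ(2),φ(7)) = (1,3) ∈ E(G2) ✓
  (2,9) → (φ(2),φ(9)) = (1,10) ∈ E(G2) ✓
  (2,10) → (φ(2),φ(10)) = (1,5) ∈ E(G2) ✓
  (2,11) → (φ(2),φ(11)) = (0,1) ∈ E(G2) ✓
  (3,4) → (φ(3),φ(4)) = (2,4) ∈ E(G2) ✓
  (3,6) → (φ(3),φ(6)) = (4,9) ∈ E(G2) ✓
  (3,8) → (φ(3),φ(8)) = (4,6) ∈ E(G2) ✓
  (3,10) → (φ(3),φ(10)) = (4,5) ∈ E(G2) ✓
  (4,5) → (φ(4),φ(5)) = (2,7) ∈ E(G2) ✓
  (4,6) → (φ(4),φ(6)) = (2,9) ∈ E(G2) ✓
  (4,7) → (φ(4),φ(7)) = (2,3) ∈ E(G2) ✓
  (4,8) → (φ(4),φ(8)) = (2,6) ∈ E(G2) ✓
  (4,9) → (φ(4),φ(9)) = (2,10) ∈ E(G2) ✓
  (4,10) → (φ(4),φ(10)) = (2,5) ∈ E(G2) ✓
  (4,11) → (φ(4),φ(11)) = (0,2) ∈ E(G2) ✓
  (5,6) → (φ(5),φ(6)) = (7,9) ∈ E(G2) ✓
  (5,7) → (φ(5),φ(7)) = (3,7) ∈ E(G2) ✓
  (6,9) → (φ(6),φ(9)) = (9,10) ∈ E(G2) ✓
  (7,8) → (φ(7),φ(8)) = (3,6) ∈ E(G2) ✓
  (7,9) → (φ(7),φ(9)) = (3,10) ∈ E(G2) ✓
  (7,10) → (φ(7),φ(10)) = (3,5) ∈ E(G2) ✓
  (7,11) → (φ(7),φ(11)) = (0,3) ∈ E(G2) ✓
  (8,9) → (φ(8),φ(9)) = (6,10) ∈ E(G2) ✓
  (8,10) → (φ(8),φ(10)) = (5,6) ∈ E(G2) ✓
  (9,10) → (φ(9),φ(10)) = (5,10) ∈ E(G2) ✓
  (10,11) → (φ(10),φ(11)) = (0,5) ∈ E(G2) ✓
All 39 edges of G1 map to edges of G2, and |E(G1)| = |E(G2)| = 39, so φ is a bijection on edges as well as vertices. Hence G1 ≅ G2.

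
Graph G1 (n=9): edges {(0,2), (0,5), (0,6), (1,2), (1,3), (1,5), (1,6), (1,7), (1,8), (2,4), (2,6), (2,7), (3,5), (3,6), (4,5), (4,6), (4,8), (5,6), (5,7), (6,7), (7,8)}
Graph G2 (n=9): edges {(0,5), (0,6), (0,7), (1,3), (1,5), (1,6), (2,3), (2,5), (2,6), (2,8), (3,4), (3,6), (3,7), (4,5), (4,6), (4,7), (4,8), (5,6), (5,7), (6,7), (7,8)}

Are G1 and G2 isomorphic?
Yes, isomorphic

The graphs are isomorphic.
One valid mapping φ: V(G1) → V(G2): 0→1, 1→7, 2→3, 3→0, 4→2, 5→5, 6→6, 7→4, 8→8

Verify φ preserves adjacency — for each edge of G1, its image is an edge of G2:
  (0,2) → (φ(0),φ(2)) = (1,3) ∈ E(G2) ✓
  (0,5) → (φ(0),φ(5)) = (1,5) ∈ E(G2) ✓
  (0,6) → (φ(0),φ(6)) = (1,6) ∈ E(G2) ✓
  (1,2) → (φ(1),φ(2)) = (3,7) ∈ E(G2) ✓
  (1,3) → (φ(1),φ(3)) = (0,7) ∈ E(G2) ✓
  (1,5) → (φ(1),φ(5)) = (5,7) ∈ E(G2) ✓
  (1,6) → (φ(1),φ(6)) = (6,7) ∈ E(G2) ✓
  (1,7) → (φ(1),φ(7)) = (4,7) ∈ E(G2) ✓
  (1,8) → (φ(1),φ(8)) = (7,8) ∈ E(G2) ✓
  (2,4) → (φ(2),φ(4)) = (2,3) ∈ E(G2) ✓
  (2,6) → (φ(2),φ(6)) = (3,6) ∈ E(G2) ✓
  (2,7) → (φ(2),φ(7)) = (3,4) ∈ E(G2) ✓
  (3,5) → (φ(3),φ(5)) = (0,5) ∈ E(G2) ✓
  (3,6) → (φ(3),φ(6)) = (0,6) ∈ E(G2) ✓
  (4,5) → (φ(4),φ(5)) = (2,5) ∈ E(G2) ✓
  (4,6) → (φ(4),φ(6)) = (2,6) ∈ E(G2) ✓
  (4,8) → (φ(4),φ(8)) = (2,8) ∈ E(G2) ✓
  (5,6) → (φ(5),φ(6)) = (5,6) ∈ E(G2) ✓
  (5,7) → (φ(5),φ(7)) = (4,5) ∈ E(G2) ✓
  (6,7) → (φ(6),φ(7)) = (4,6) ∈ E(G2) ✓
  (7,8) → (φ(7),φ(8)) = (4,8) ∈ E(G2) ✓
All 21 edges of G1 map to edges of G2, and |E(G1)| = |E(G2)| = 21, so φ is a bijection on edges as well as vertices. Hence G1 ≅ G2.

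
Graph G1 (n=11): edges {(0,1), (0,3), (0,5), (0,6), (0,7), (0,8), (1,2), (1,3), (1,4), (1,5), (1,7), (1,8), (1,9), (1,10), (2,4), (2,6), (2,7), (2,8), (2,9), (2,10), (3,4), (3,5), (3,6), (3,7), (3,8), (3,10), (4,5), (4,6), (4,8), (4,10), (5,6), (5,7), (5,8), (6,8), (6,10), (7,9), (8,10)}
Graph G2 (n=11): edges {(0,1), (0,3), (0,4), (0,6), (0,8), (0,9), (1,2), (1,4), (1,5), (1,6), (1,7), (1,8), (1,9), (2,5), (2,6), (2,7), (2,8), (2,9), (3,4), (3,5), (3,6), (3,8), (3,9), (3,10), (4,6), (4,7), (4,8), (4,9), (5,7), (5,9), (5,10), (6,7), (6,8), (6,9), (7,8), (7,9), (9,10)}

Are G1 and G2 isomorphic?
Yes, isomorphic

The graphs are isomorphic.
One valid mapping φ: V(G1) → V(G2): 0→2, 1→9, 2→3, 3→1, 4→4, 5→7, 6→8, 7→5, 8→6, 9→10, 10→0

Verify φ preserves adjacency — for each edge of G1, its image is an edge of G2:
  (0,1) → (φ(0),φ(1)) = (2,9) ∈ E(G2) ✓
  (0,3) → (φ(0),φ(3)) = (1,2) ∈ E(G2) ✓
  (0,5) → (φ(0),φ(5)) = (2,7) ∈ E(G2) ✓
  (0,6) → (φ(0),φ(6)) = (2,8) ∈ E(G2) ✓
  (0,7) → (φ(0),φ(7)) = (2,5) ∈ E(G2) ✓
  (0,8) → (φ(0),φ(8)) = (2,6) ∈ E(G2) ✓
  (1,2) → (φ(1),φ(2)) = (3,9) ∈ E(G2) ✓
  (1,3) → (φ(1),φ(3)) = (1,9) ∈ E(G2) ✓
  (1,4) → (φ(1),φ(4)) = (4,9) ∈ E(G2) ✓
  (1,5) → (φ(1),φ(5)) = (7,9) ∈ E(G2) ✓
  (1,7) → (φ(1),φ(7)) = (5,9) ∈ E(G2) ✓
  (1,8) → (φ(1),φ(8)) = (6,9) ∈ E(G2) ✓
  (1,9) → (φ(1),φ(9)) = (9,10) ∈ E(G2) ✓
  (1,10) → (φ(1),φ(10)) = (0,9) ∈ E(G2) ✓
  (2,4) → (φ(2),φ(4)) = (3,4) ∈ E(G2) ✓
  (2,6) → (φ(2),φ(6)) = (3,8) ∈ E(G2) ✓
  (2,7) → (φ(2),φ(7)) = (3,5) ∈ E(G2) ✓
  (2,8) → (φ(2),φ(8)) = (3,6) ∈ E(G2) ✓
  (2,9) → (φ(2),φ(9)) = (3,10) ∈ E(G2) ✓
  (2,10) → (φ(2),φ(10)) = (0,3) ∈ E(G2) ✓
  (3,4) → (φ(3),φ(4)) = (1,4) ∈ E(G2) ✓
  (3,5) → (φ(3),φ(5)) = (1,7) ∈ E(G2) ✓
  (3,6) → (φ(3),φ(6)) = (1,8) ∈ E(G2) ✓
  (3,7) → (φ(3),φ(7)) = (1,5) ∈ E(G2) ✓
  (3,8) → (φ(3),φ(8)) = (1,6) ∈ E(G2) ✓
  (3,10) → (φ(3),φ(10)) = (0,1) ∈ E(G2) ✓
  (4,5) → (φ(4),φ(5)) = (4,7) ∈ E(G2) ✓
  (4,6) → (φ(4),φ(6)) = (4,8) ∈ E(G2) ✓
  (4,8) → (φ(4),φ(8)) = (4,6) ∈ E(G2) ✓
  (4,10) → (φ(4),φ(10)) = (0,4) ∈ E(G2) ✓
  (5,6) → (φ(5),φ(6)) = (7,8) ∈ E(G2) ✓
  (5,7) → (φ(5),φ(7)) = (5,7) ∈ E(G2) ✓
  (5,8) → (φ(5),φ(8)) = (6,7) ∈ E(G2) ✓
  (6,8) → (φ(6),φ(8)) = (6,8) ∈ E(G2) ✓
  (6,10) → (φ(6),φ(10)) = (0,8) ∈ E(G2) ✓
  (7,9) → (φ(7),φ(9)) = (5,10) ∈ E(G2) ✓
  (8,10) → (φ(8),φ(10)) = (0,6) ∈ E(G2) ✓
All 37 edges of G1 map to edges of G2, and |E(G1)| = |E(G2)| = 37, so φ is a bijection on edges as well as vertices. Hence G1 ≅ G2.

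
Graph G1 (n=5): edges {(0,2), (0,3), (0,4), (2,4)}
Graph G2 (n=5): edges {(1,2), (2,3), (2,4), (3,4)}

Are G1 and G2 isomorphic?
Yes, isomorphic

The graphs are isomorphic.
One valid mapping φ: V(G1) → V(G2): 0→2, 1→0, 2→3, 3→1, 4→4

Verify φ preserves adjacency — for each edge of G1, its image is an edge of G2:
  (0,2) → (φ(0),φ(2)) = (2,3) ∈ E(G2) ✓
  (0,3) → (φ(0),φ(3)) = (1,2) ∈ E(G2) ✓
  (0,4) → (φ(0),φ(4)) = (2,4) ∈ E(G2) ✓
  (2,4) → (φ(2),φ(4)) = (3,4) ∈ E(G2) ✓
All 4 edges of G1 map to edges of G2, and |E(G1)| = |E(G2)| = 4, so φ is a bijection on edges as well as vertices. Hence G1 ≅ G2.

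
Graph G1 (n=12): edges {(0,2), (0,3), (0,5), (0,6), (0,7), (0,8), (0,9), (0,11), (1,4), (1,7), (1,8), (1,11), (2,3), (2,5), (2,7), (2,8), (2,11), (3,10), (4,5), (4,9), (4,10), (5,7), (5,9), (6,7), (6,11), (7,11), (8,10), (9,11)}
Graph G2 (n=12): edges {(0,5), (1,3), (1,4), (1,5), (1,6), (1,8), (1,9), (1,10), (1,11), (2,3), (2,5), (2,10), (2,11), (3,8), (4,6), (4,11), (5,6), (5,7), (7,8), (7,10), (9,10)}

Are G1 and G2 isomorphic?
No, not isomorphic

The graphs are NOT isomorphic.

Degrees in G1: deg(0)=8, deg(1)=4, deg(2)=6, deg(3)=3, deg(4)=4, deg(5)=5, deg(6)=3, deg(7)=6, deg(8)=4, deg(9)=4, deg(10)=3, deg(11)=6.
Sorted degree sequence of G1: [8, 6, 6, 6, 5, 4, 4, 4, 4, 3, 3, 3].
Degrees in G2: deg(0)=1, deg(1)=8, deg(2)=4, deg(3)=3, deg(4)=3, deg(5)=5, deg(6)=3, deg(7)=3, deg(8)=3, deg(9)=2, deg(10)=4, deg(11)=3.
Sorted degree sequence of G2: [8, 5, 4, 4, 3, 3, 3, 3, 3, 3, 2, 1].
The (sorted) degree sequence is an isomorphism invariant, so since G1 and G2 have different degree sequences they cannot be isomorphic.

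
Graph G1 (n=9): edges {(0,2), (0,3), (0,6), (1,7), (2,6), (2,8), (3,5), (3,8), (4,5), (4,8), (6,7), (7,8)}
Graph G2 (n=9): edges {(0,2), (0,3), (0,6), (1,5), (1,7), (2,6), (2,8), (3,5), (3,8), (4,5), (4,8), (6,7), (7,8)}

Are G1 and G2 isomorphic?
No, not isomorphic

The graphs are NOT isomorphic.

Counting edges: G1 has 12 edge(s); G2 has 13 edge(s).
Edge count is an isomorphism invariant (a bijection on vertices induces a bijection on edges), so differing edge counts rule out isomorphism.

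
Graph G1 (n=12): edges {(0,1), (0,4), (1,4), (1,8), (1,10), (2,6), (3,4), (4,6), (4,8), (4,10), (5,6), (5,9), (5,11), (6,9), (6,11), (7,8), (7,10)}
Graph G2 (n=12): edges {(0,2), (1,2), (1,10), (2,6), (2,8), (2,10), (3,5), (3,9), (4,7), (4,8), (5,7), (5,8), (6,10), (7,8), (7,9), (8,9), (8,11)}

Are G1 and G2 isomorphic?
Yes, isomorphic

The graphs are isomorphic.
One valid mapping φ: V(G1) → V(G2): 0→4, 1→7, 2→0, 3→11, 4→8, 5→10, 6→2, 7→3, 8→9, 9→6, 10→5, 11→1

Verify φ preserves adjacency — for each edge of G1, its image is an edge of G2:
  (0,1) → (φ(0),φ(1)) = (4,7) ∈ E(G2) ✓
  (0,4) → (φ(0),φ(4)) = (4,8) ∈ E(G2) ✓
  (1,4) → (φ(1),φ(4)) = (7,8) ∈ E(G2) ✓
  (1,8) → (φ(1),φ(8)) = (7,9) ∈ E(G2) ✓
  (1,10) → (φ(1),φ(10)) = (5,7) ∈ E(G2) ✓
  (2,6) → (φ(2),φ(6)) = (0,2) ∈ E(G2) ✓
  (3,4) → (φ(3),φ(4)) = (8,11) ∈ E(G2) ✓
  (4,6) → (φ(4),φ(6)) = (2,8) ∈ E(G2) ✓
  (4,8) → (φ(4),φ(8)) = (8,9) ∈ E(G2) ✓
  (4,10) → (φ(4),φ(10)) = (5,8) ∈ E(G2) ✓
  (5,6) → (φ(5),φ(6)) = (2,10) ∈ E(G2) ✓
  (5,9) → (φ(5),φ(9)) = (6,10) ∈ E(G2) ✓
  (5,11) → (φ(5),φ(11)) = (1,10) ∈ E(G2) ✓
  (6,9) → (φ(6),φ(9)) = (2,6) ∈ E(G2) ✓
  (6,11) → (φ(6),φ(11)) = (1,2) ∈ E(G2) ✓
  (7,8) → (φ(7),φ(8)) = (3,9) ∈ E(G2) ✓
  (7,10) → (φ(7),φ(10)) = (3,5) ∈ E(G2) ✓
All 17 edges of G1 map to edges of G2, and |E(G1)| = |E(G2)| = 17, so φ is a bijection on edges as well as vertices. Hence G1 ≅ G2.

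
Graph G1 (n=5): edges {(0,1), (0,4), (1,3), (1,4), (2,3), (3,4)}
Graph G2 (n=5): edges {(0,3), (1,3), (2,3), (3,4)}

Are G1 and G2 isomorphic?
No, not isomorphic

The graphs are NOT isomorphic.

Counting triangles (3-cliques): G1 has 2, G2 has 0.
Triangle count is an isomorphism invariant, so differing triangle counts rule out isomorphism.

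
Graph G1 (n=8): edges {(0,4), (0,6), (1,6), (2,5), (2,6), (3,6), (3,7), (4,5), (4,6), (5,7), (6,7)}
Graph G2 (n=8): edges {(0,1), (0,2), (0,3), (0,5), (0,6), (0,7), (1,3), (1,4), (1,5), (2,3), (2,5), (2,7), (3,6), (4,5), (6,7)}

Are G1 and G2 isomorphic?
No, not isomorphic

The graphs are NOT isomorphic.

Degrees in G1: deg(0)=2, deg(1)=1, deg(2)=2, deg(3)=2, deg(4)=3, deg(5)=3, deg(6)=6, deg(7)=3.
Sorted degree sequence of G1: [6, 3, 3, 3, 2, 2, 2, 1].
Degrees in G2: deg(0)=6, deg(1)=4, deg(2)=4, deg(3)=4, deg(4)=2, deg(5)=4, deg(6)=3, deg(7)=3.
Sorted degree sequence of G2: [6, 4, 4, 4, 4, 3, 3, 2].
The (sorted) degree sequence is an isomorphism invariant, so since G1 and G2 have different degree sequences they cannot be isomorphic.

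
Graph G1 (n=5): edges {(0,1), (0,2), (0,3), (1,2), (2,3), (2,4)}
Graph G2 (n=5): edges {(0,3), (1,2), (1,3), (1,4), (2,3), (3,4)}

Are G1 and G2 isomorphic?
Yes, isomorphic

The graphs are isomorphic.
One valid mapping φ: V(G1) → V(G2): 0→1, 1→2, 2→3, 3→4, 4→0

Verify φ preserves adjacency — for each edge of G1, its image is an edge of G2:
  (0,1) → (φ(0),φ(1)) = (1,2) ∈ E(G2) ✓
  (0,2) → (φ(0),φ(2)) = (1,3) ∈ E(G2) ✓
  (0,3) → (φ(0),φ(3)) = (1,4) ∈ E(G2) ✓
  (1,2) → (φ(1),φ(2)) = (2,3) ∈ E(G2) ✓
  (2,3) → (φ(2),φ(3)) = (3,4) ∈ E(G2) ✓
  (2,4) → (φ(2),φ(4)) = (0,3) ∈ E(G2) ✓
All 6 edges of G1 map to edges of G2, and |E(G1)| = |E(G2)| = 6, so φ is a bijection on edges as well as vertices. Hence G1 ≅ G2.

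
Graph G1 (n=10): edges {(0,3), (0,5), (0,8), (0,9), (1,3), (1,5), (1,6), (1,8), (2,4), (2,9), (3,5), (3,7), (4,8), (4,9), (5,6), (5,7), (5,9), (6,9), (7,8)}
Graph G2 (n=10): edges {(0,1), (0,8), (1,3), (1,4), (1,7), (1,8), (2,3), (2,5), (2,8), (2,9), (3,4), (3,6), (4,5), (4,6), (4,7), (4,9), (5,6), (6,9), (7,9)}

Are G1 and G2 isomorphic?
Yes, isomorphic

The graphs are isomorphic.
One valid mapping φ: V(G1) → V(G2): 0→3, 1→9, 2→0, 3→6, 4→8, 5→4, 6→7, 7→5, 8→2, 9→1

Verify φ preserves adjacency — for each edge of G1, its image is an edge of G2:
  (0,3) → (φ(0),φ(3)) = (3,6) ∈ E(G2) ✓
  (0,5) → (φ(0),φ(5)) = (3,4) ∈ E(G2) ✓
  (0,8) → (φ(0),φ(8)) = (2,3) ∈ E(G2) ✓
  (0,9) → (φ(0),φ(9)) = (1,3) ∈ E(G2) ✓
  (1,3) → (φ(1),φ(3)) = (6,9) ∈ E(G2) ✓
  (1,5) → (φ(1),φ(5)) = (4,9) ∈ E(G2) ✓
  (1,6) → (φ(1),φ(6)) = (7,9) ∈ E(G2) ✓
  (1,8) → (φ(1),φ(8)) = (2,9) ∈ E(G2) ✓
  (2,4) → (φ(2),φ(4)) = (0,8) ∈ E(G2) ✓
  (2,9) → (φ(2),φ(9)) = (0,1) ∈ E(G2) ✓
  (3,5) → (φ(3),φ(5)) = (4,6) ∈ E(G2) ✓
  (3,7) → (φ(3),φ(7)) = (5,6) ∈ E(G2) ✓
  (4,8) → (φ(4),φ(8)) = (2,8) ∈ E(G2) ✓
  (4,9) → (φ(4),φ(9)) = (1,8) ∈ E(G2) ✓
  (5,6) → (φ(5),φ(6)) = (4,7) ∈ E(G2) ✓
  (5,7) → (φ(5),φ(7)) = (4,5) ∈ E(G2) ✓
  (5,9) → (φ(5),φ(9)) = (1,4) ∈ E(G2) ✓
  (6,9) → (φ(6),φ(9)) = (1,7) ∈ E(G2) ✓
  (7,8) → (φ(7),φ(8)) = (2,5) ∈ E(G2) ✓
All 19 edges of G1 map to edges of G2, and |E(G1)| = |E(G2)| = 19, so φ is a bijection on edges as well as vertices. Hence G1 ≅ G2.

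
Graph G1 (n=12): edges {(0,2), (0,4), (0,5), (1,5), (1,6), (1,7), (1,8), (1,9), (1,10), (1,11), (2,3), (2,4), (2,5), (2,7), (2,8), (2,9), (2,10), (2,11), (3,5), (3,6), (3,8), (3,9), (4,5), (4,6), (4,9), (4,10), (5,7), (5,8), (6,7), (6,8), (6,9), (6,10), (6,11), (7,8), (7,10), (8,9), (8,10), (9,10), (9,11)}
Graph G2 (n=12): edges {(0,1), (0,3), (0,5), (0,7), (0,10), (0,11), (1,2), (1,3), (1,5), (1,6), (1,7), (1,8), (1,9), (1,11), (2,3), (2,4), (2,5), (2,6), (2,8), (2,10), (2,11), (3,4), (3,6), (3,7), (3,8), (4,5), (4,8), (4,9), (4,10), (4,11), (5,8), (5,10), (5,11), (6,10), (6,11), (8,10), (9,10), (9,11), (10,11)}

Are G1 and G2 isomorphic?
Yes, isomorphic

The graphs are isomorphic.
One valid mapping φ: V(G1) → V(G2): 0→7, 1→4, 2→1, 3→6, 4→0, 5→3, 6→10, 7→8, 8→2, 9→11, 10→5, 11→9

Verify φ preserves adjacency — for each edge of G1, its image is an edge of G2:
  (0,2) → (φ(0),φ(2)) = (1,7) ∈ E(G2) ✓
  (0,4) → (φ(0),φ(4)) = (0,7) ∈ E(G2) ✓
  (0,5) → (φ(0),φ(5)) = (3,7) ∈ E(G2) ✓
  (1,5) → (φ(1),φ(5)) = (3,4) ∈ E(G2) ✓
  (1,6) → (φ(1),φ(6)) = (4,10) ∈ E(G2) ✓
  (1,7) → (φ(1),φ(7)) = (4,8) ∈ E(G2) ✓
  (1,8) → (φ(1),φ(8)) = (2,4) ∈ E(G2) ✓
  (1,9) → (φ(1),φ(9)) = (4,11) ∈ E(G2) ✓
  (1,10) → (φ(1),φ(10)) = (4,5) ∈ E(G2) ✓
  (1,11) → (φ(1),φ(11)) = (4,9) ∈ E(G2) ✓
  (2,3) → (φ(2),φ(3)) = (1,6) ∈ E(G2) ✓
  (2,4) → (φ(2),φ(4)) = (0,1) ∈ E(G2) ✓
  (2,5) → (φ(2),φ(5)) = (1,3) ∈ E(G2) ✓
  (2,7) → (φ(2),φ(7)) = (1,8) ∈ E(G2) ✓
  (2,8) → (φ(2),φ(8)) = (1,2) ∈ E(G2) ✓
  (2,9) → (φ(2),φ(9)) = (1,11) ∈ E(G2) ✓
  (2,10) → (φ(2),φ(10)) = (1,5) ∈ E(G2) ✓
  (2,11) → (φ(2),φ(11)) = (1,9) ∈ E(G2) ✓
  (3,5) → (φ(3),φ(5)) = (3,6) ∈ E(G2) ✓
  (3,6) → (φ(3),φ(6)) = (6,10) ∈ E(G2) ✓
  (3,8) → (φ(3),φ(8)) = (2,6) ∈ E(G2) ✓
  (3,9) → (φ(3),φ(9)) = (6,11) ∈ E(G2) ✓
  (4,5) → (φ(4),φ(5)) = (0,3) ∈ E(G2) ✓
  (4,6) → (φ(4),φ(6)) = (0,10) ∈ E(G2) ✓
  (4,9) → (φ(4),φ(9)) = (0,11) ∈ E(G2) ✓
  (4,10) → (φ(4),φ(10)) = (0,5) ∈ E(G2) ✓
  (5,7) → (φ(5),φ(7)) = (3,8) ∈ E(G2) ✓
  (5,8) → (φ(5),φ(8)) = (2,3) ∈ E(G2) ✓
  (6,7) → (φ(6),φ(7)) = (8,10) ∈ E(G2) ✓
  (6,8) → (φ(6),φ(8)) = (2,10) ∈ E(G2) ✓
  (6,9) → (φ(6),φ(9)) = (10,11) ∈ E(G2) ✓
  (6,10) → (φ(6),φ(10)) = (5,10) ∈ E(G2) ✓
  (6,11) → (φ(6),φ(11)) = (9,10) ∈ E(G2) ✓
  (7,8) → (φ(7),φ(8)) = (2,8) ∈ E(G2) ✓
  (7,10) → (φ(7),φ(10)) = (5,8) ∈ E(G2) ✓
  (8,9) → (φ(8),φ(9)) = (2,11) ∈ E(G2) ✓
  (8,10) → (φ(8),φ(10)) = (2,5) ∈ E(G2) ✓
  (9,10) → (φ(9),φ(10)) = (5,11) ∈ E(G2) ✓
  (9,11) → (φ(9),φ(11)) = (9,11) ∈ E(G2) ✓
All 39 edges of G1 map to edges of G2, and |E(G1)| = |E(G2)| = 39, so φ is a bijection on edges as well as vertices. Hence G1 ≅ G2.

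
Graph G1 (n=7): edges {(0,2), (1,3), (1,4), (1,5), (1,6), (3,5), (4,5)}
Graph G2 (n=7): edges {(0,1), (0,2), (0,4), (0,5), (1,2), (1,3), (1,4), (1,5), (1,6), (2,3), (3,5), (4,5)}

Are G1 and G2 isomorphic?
No, not isomorphic

The graphs are NOT isomorphic.

Connected components of G1: 2 component(s) with vertex sets [[0, 2], [1, 3, 4, 5, 6]], sizes [2, 5].
Connected components of G2: 1 component(s) with vertex sets [[0, 1, 2, 3, 4, 5, 6]], sizes [7].
The number of connected components (and the multiset of component sizes) is an isomorphism invariant — an isomorphism maps each component of G1 bijectively onto a component of G2. Since G1 has 2 component(s) and G2 has 1, they cannot be isomorphic.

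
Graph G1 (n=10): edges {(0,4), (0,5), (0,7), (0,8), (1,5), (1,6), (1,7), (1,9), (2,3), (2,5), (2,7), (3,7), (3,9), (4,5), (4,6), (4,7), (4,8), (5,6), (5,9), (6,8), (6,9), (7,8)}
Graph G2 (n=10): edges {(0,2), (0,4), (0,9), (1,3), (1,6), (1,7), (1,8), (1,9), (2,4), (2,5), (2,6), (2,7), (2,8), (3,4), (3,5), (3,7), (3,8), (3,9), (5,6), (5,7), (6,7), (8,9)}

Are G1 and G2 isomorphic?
Yes, isomorphic

The graphs are isomorphic.
One valid mapping φ: V(G1) → V(G2): 0→5, 1→8, 2→4, 3→0, 4→7, 5→3, 6→1, 7→2, 8→6, 9→9

Verify φ preserves adjacency — for each edge of G1, its image is an edge of G2:
  (0,4) → (φ(0),φ(4)) = (5,7) ∈ E(G2) ✓
  (0,5) → (φ(0),φ(5)) = (3,5) ∈ E(G2) ✓
  (0,7) → (φ(0),φ(7)) = (2,5) ∈ E(G2) ✓
  (0,8) → (φ(0),φ(8)) = (5,6) ∈ E(G2) ✓
  (1,5) → (φ(1),φ(5)) = (3,8) ∈ E(G2) ✓
  (1,6) → (φ(1),φ(6)) = (1,8) ∈ E(G2) ✓
  (1,7) → (φ(1),φ(7)) = (2,8) ∈ E(G2) ✓
  (1,9) → (φ(1),φ(9)) = (8,9) ∈ E(G2) ✓
  (2,3) → (φ(2),φ(3)) = (0,4) ∈ E(G2) ✓
  (2,5) → (φ(2),φ(5)) = (3,4) ∈ E(G2) ✓
  (2,7) → (φ(2),φ(7)) = (2,4) ∈ E(G2) ✓
  (3,7) → (φ(3),φ(7)) = (0,2) ∈ E(G2) ✓
  (3,9) → (φ(3),φ(9)) = (0,9) ∈ E(G2) ✓
  (4,5) → (φ(4),φ(5)) = (3,7) ∈ E(G2) ✓
  (4,6) → (φ(4),φ(6)) = (1,7) ∈ E(G2) ✓
  (4,7) → (φ(4),φ(7)) = (2,7) ∈ E(G2) ✓
  (4,8) → (φ(4),φ(8)) = (6,7) ∈ E(G2) ✓
  (5,6) → (φ(5),φ(6)) = (1,3) ∈ E(G2) ✓
  (5,9) → (φ(5),φ(9)) = (3,9) ∈ E(G2) ✓
  (6,8) → (φ(6),φ(8)) = (1,6) ∈ E(G2) ✓
  (6,9) → (φ(6),φ(9)) = (1,9) ∈ E(G2) ✓
  (7,8) → (φ(7),φ(8)) = (2,6) ∈ E(G2) ✓
All 22 edges of G1 map to edges of G2, and |E(G1)| = |E(G2)| = 22, so φ is a bijection on edges as well as vertices. Hence G1 ≅ G2.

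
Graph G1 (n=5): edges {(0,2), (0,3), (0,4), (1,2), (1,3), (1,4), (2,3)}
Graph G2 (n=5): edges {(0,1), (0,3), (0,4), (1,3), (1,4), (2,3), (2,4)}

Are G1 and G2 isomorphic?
Yes, isomorphic

The graphs are isomorphic.
One valid mapping φ: V(G1) → V(G2): 0→4, 1→3, 2→1, 3→0, 4→2

Verify φ preserves adjacency — for each edge of G1, its image is an edge of G2:
  (0,2) → (φ(0),φ(2)) = (1,4) ∈ E(G2) ✓
  (0,3) → (φ(0),φ(3)) = (0,4) ∈ E(G2) ✓
  (0,4) → (φ(0),φ(4)) = (2,4) ∈ E(G2) ✓
  (1,2) → (φ(1),φ(2)) = (1,3) ∈ E(G2) ✓
  (1,3) → (φ(1),φ(3)) = (0,3) ∈ E(G2) ✓
  (1,4) → (φ(1),φ(4)) = (2,3) ∈ E(G2) ✓
  (2,3) → (φ(2),φ(3)) = (0,1) ∈ E(G2) ✓
All 7 edges of G1 map to edges of G2, and |E(G1)| = |E(G2)| = 7, so φ is a bijection on edges as well as vertices. Hence G1 ≅ G2.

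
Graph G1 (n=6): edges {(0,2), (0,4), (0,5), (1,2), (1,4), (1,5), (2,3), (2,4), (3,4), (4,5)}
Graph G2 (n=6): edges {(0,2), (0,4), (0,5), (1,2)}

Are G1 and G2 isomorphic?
No, not isomorphic

The graphs are NOT isomorphic.

Degrees in G1: deg(0)=3, deg(1)=3, deg(2)=4, deg(3)=2, deg(4)=5, deg(5)=3.
Sorted degree sequence of G1: [5, 4, 3, 3, 3, 2].
Degrees in G2: deg(0)=3, deg(1)=1, deg(2)=2, deg(3)=0, deg(4)=1, deg(5)=1.
Sorted degree sequence of G2: [3, 2, 1, 1, 1, 0].
The (sorted) degree sequence is an isomorphism invariant, so since G1 and G2 have different degree sequences they cannot be isomorphic.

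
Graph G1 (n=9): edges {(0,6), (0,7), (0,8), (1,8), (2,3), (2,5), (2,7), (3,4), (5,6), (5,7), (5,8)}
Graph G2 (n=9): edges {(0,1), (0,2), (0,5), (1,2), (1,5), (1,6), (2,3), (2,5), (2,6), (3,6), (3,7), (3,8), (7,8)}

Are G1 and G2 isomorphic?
No, not isomorphic

The graphs are NOT isomorphic.

Counting triangles (3-cliques): G1 has 1, G2 has 7.
Triangle count is an isomorphism invariant, so differing triangle counts rule out isomorphism.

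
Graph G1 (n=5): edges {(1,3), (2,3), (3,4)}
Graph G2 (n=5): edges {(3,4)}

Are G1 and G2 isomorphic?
No, not isomorphic

The graphs are NOT isomorphic.

Counting edges: G1 has 3 edge(s); G2 has 1 edge(s).
Edge count is an isomorphism invariant (a bijection on vertices induces a bijection on edges), so differing edge counts rule out isomorphism.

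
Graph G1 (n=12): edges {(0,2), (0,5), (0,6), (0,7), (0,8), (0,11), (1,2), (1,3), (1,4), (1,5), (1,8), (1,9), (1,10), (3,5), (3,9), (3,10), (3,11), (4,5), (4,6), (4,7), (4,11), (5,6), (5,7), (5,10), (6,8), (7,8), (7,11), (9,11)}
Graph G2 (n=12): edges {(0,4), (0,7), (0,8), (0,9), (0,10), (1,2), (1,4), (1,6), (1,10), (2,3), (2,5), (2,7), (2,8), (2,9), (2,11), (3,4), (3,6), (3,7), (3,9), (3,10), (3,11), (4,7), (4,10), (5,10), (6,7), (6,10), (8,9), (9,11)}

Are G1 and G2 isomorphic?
Yes, isomorphic

The graphs are isomorphic.
One valid mapping φ: V(G1) → V(G2): 0→10, 1→2, 2→5, 3→9, 4→7, 5→3, 6→6, 7→4, 8→1, 9→8, 10→11, 11→0

Verify φ preserves adjacency — for each edge of G1, its image is an edge of G2:
  (0,2) → (φ(0),φ(2)) = (5,10) ∈ E(G2) ✓
  (0,5) → (φ(0),φ(5)) = (3,10) ∈ E(G2) ✓
  (0,6) → (φ(0),φ(6)) = (6,10) ∈ E(G2) ✓
  (0,7) → (φ(0),φ(7)) = (4,10) ∈ E(G2) ✓
  (0,8) → (φ(0),φ(8)) = (1,10) ∈ E(G2) ✓
  (0,11) → (φ(0),φ(11)) = (0,10) ∈ E(G2) ✓
  (1,2) → (φ(1),φ(2)) = (2,5) ∈ E(G2) ✓
  (1,3) → (φ(1),φ(3)) = (2,9) ∈ E(G2) ✓
  (1,4) → (φ(1),φ(4)) = (2,7) ∈ E(G2) ✓
  (1,5) → (φ(1),φ(5)) = (2,3) ∈ E(G2) ✓
  (1,8) → (φ(1),φ(8)) = (1,2) ∈ E(G2) ✓
  (1,9) → (φ(1),φ(9)) = (2,8) ∈ E(G2) ✓
  (1,10) → (φ(1),φ(10)) = (2,11) ∈ E(G2) ✓
  (3,5) → (φ(3),φ(5)) = (3,9) ∈ E(G2) ✓
  (3,9) → (φ(3),φ(9)) = (8,9) ∈ E(G2) ✓
  (3,10) → (φ(3),φ(10)) = (9,11) ∈ E(G2) ✓
  (3,11) → (φ(3),φ(11)) = (0,9) ∈ E(G2) ✓
  (4,5) → (φ(4),φ(5)) = (3,7) ∈ E(G2) ✓
  (4,6) → (φ(4),φ(6)) = (6,7) ∈ E(G2) ✓
  (4,7) → (φ(4),φ(7)) = (4,7) ∈ E(G2) ✓
  (4,11) → (φ(4),φ(11)) = (0,7) ∈ E(G2) ✓
  (5,6) → (φ(5),φ(6)) = (3,6) ∈ E(G2) ✓
  (5,7) → (φ(5),φ(7)) = (3,4) ∈ E(G2) ✓
  (5,10) → (φ(5),φ(10)) = (3,11) ∈ E(G2) ✓
  (6,8) → (φ(6),φ(8)) = (1,6) ∈ E(G2) ✓
  (7,8) → (φ(7),φ(8)) = (1,4) ∈ E(G2) ✓
  (7,11) → (φ(7),φ(11)) = (0,4) ∈ E(G2) ✓
  (9,11) → (φ(9),φ(11)) = (0,8) ∈ E(G2) ✓
All 28 edges of G1 map to edges of G2, and |E(G1)| = |E(G2)| = 28, so φ is a bijection on edges as well as vertices. Hence G1 ≅ G2.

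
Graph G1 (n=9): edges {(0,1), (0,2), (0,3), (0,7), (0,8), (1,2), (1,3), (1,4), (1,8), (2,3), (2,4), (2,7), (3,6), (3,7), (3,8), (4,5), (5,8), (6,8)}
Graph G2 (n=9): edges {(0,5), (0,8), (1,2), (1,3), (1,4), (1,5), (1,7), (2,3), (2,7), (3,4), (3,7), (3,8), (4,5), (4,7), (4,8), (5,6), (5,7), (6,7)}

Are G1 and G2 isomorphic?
Yes, isomorphic

The graphs are isomorphic.
One valid mapping φ: V(G1) → V(G2): 0→1, 1→4, 2→3, 3→7, 4→8, 5→0, 6→6, 7→2, 8→5

Verify φ preserves adjacency — for each edge of G1, its image is an edge of G2:
  (0,1) → (φ(0),φ(1)) = (1,4) ∈ E(G2) ✓
  (0,2) → (φ(0),φ(2)) = (1,3) ∈ E(G2) ✓
  (0,3) → (φ(0),φ(3)) = (1,7) ∈ E(G2) ✓
  (0,7) → (φ(0),φ(7)) = (1,2) ∈ E(G2) ✓
  (0,8) → (φ(0),φ(8)) = (1,5) ∈ E(G2) ✓
  (1,2) → (φ(1),φ(2)) = (3,4) ∈ E(G2) ✓
  (1,3) → (φ(1),φ(3)) = (4,7) ∈ E(G2) ✓
  (1,4) → (φ(1),φ(4)) = (4,8) ∈ E(G2) ✓
  (1,8) → (φ(1),φ(8)) = (4,5) ∈ E(G2) ✓
  (2,3) → (φ(2),φ(3)) = (3,7) ∈ E(G2) ✓
  (2,4) → (φ(2),φ(4)) = (3,8) ∈ E(G2) ✓
  (2,7) → (φ(2),φ(7)) = (2,3) ∈ E(G2) ✓
  (3,6) → (φ(3),φ(6)) = (6,7) ∈ E(G2) ✓
  (3,7) → (φ(3),φ(7)) = (2,7) ∈ E(G2) ✓
  (3,8) → (φ(3),φ(8)) = (5,7) ∈ E(G2) ✓
  (4,5) → (φ(4),φ(5)) = (0,8) ∈ E(G2) ✓
  (5,8) → (φ(5),φ(8)) = (0,5) ∈ E(G2) ✓
  (6,8) → (φ(6),φ(8)) = (5,6) ∈ E(G2) ✓
All 18 edges of G1 map to edges of G2, and |E(G1)| = |E(G2)| = 18, so φ is a bijection on edges as well as vertices. Hence G1 ≅ G2.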